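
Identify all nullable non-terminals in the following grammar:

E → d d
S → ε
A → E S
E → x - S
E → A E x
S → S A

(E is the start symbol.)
A non-terminal is nullable if it can derive ε (the empty string): either it has an ε-production, or it has a production whose right-hand side consists entirely of nullable non-terminals.

ε-productions: S → ε
So S is immediately nullable.
No further non-terminal can be added: every production for the remaining non-terminals contains a terminal or a non-nullable non-terminal.
Nullable = { 'S' }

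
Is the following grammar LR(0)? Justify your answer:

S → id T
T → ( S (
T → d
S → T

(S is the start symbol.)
Yes, the grammar is LR(0)

A grammar is LR(0) if no state in the canonical LR(0) collection has:
  - both a shift item (dot before a terminal) and a complete item (shift-reduce conflict), or
  - two or more complete items (reduce-reduce conflict; the accept item [S' → S .] counts as a complete item here).

Augment with S' → S and build the canonical LR(0) collection (I0 = CLOSURE({[S' → . S]}), then GOTO on every symbol after a dot until no new states appear). It has 9 states:
  I0: { [S → . T], [S → . id T], [S' → . S], [T → . ( S (], [T → . d] }  — shift
  I1: { [S → . T], [S → . id T], [T → ( . S (], [T → . ( S (], [T → . d] }  — shift
  I2: { [S' → S .] }  — accept
  I3: { [S → T .] }  — reduce
  I4: { [T → d .] }  — reduce
  I5: { [S → id . T], [T → . ( S (], [T → . d] }  — shift
  I6: { [S → id T .] }  — reduce
  I7: { [T → ( S . (] }  — shift
  I8: { [T → ( S ( .] }  — reduce

Every state is either a pure shift/goto state or contains exactly one complete item and nothing to shift — no conflicts. The grammar is LR(0).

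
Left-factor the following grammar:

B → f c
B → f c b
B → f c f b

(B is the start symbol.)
B → f c B'
B' → ε
B' → b
B' → f b

Left-factoring transforms A → αβ₁ | αβ₂ into A → αA' and A' → β₁ | β₂
(α is the longest common prefix among the alternatives). Repeat until
no nonterminal has two alternatives with a common prefix.

Round 1: B has alternatives sharing prefix 'f c'. Introduce B': B → f c B'
  Add: B' → ε
  Add: B' → b
  Add: B' → f b

No remaining common prefixes — done.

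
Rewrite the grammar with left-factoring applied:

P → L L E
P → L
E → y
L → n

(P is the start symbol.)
Left-factoring transforms A → αβ₁ | αβ₂ into A → αA' and A' → β₁ | β₂
(α is the longest common prefix among the alternatives). Repeat until
no nonterminal has two alternatives with a common prefix.

Round 1: P has alternatives sharing prefix 'L'. Introduce P': P → L P'
  Add: P' → L E
  Add: P' → ε

No remaining common prefixes — done.

Resulting grammar:
P → L P'
P' → L E
P' → ε
E → y
L → n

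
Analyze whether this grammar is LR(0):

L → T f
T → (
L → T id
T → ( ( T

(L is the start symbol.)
A grammar is LR(0) if no state in the canonical LR(0) collection has:
  - both a shift item (dot before a terminal) and a complete item (shift-reduce conflict), or
  - two or more complete items (reduce-reduce conflict; the accept item [L' → L .] counts as a complete item here).

Augment with L' → L and build the canonical LR(0) collection (I0 = CLOSURE({[L' → . L]}), then GOTO on every symbol after a dot until no new states appear). It has 8 states:
  I0: { [L → . T f], [L → . T id], [L' → . L], [T → . ( ( T], [T → . (] }  — shift
  I1: { [T → ( . ( T], [T → ( .] }  — shift, reduce
  I2: { [L' → L .] }  — accept
  I3: { [L → T . f], [L → T . id] }  — shift
  I4: { [L → T f .] }  — reduce
  I5: { [L → T id .] }  — reduce
  I6: { [T → ( ( . T], [T → . ( ( T], [T → . (] }  — shift
  I7: { [T → ( ( T .] }  — reduce

Conflict in state I1:
  Shift-reduce conflict between [T → ( .] and [T → ( . ( T]
So the grammar is NOT LR(0).

Answer: No. Shift-reduce conflict between [T → ( .] and [T → ( . ( T]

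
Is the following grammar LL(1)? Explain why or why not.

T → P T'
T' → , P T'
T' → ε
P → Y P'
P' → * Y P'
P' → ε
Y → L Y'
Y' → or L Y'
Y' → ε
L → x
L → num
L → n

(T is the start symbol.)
Yes, the grammar is LL(1).

Relevant sets:
  FOLLOW(T') = { $ }
  FOLLOW(P') = { $, ',' }
  FOLLOW(Y') = { $, '*', ',' }

For T':
  PREDICT(T' → ',' P T') = { ',' }
  PREDICT(T' → ε) = { $ }
For P':
  PREDICT(P' → '*' Y P') = { '*' }
  PREDICT(P' → ε) = { $, ',' }
For Y':
  PREDICT(Y' → or L Y') = { 'or' }
  PREDICT(Y' → ε) = { $, '*', ',' }
For L:
  PREDICT(L → x) = { 'x' }
  PREDICT(L → num) = { 'num' }
  PREDICT(L → n) = { 'n' }
T, P, Y have a single production, so nothing to check there.

All predict sets are disjoint. The grammar IS LL(1).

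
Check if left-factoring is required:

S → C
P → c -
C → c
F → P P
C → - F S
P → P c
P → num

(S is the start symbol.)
No, left-factoring is not needed

Left-factoring is needed when two productions for the same non-terminal
share a common prefix on the right-hand side.

Productions for P:
  P → c -
  P → P c
  P → num
Productions for C:
  C → c
  C → - F S

No common prefixes found.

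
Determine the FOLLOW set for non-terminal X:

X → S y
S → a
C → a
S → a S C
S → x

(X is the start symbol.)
To compute FOLLOW(X), find every occurrence of X on a right-hand side N → α X β: add FIRST(β) \ {ε}, and if β is empty or nullable also add FOLLOW(N). Iterate to a fixed point.

X is the start symbol, so $ ∈ FOLLOW(X).
X does not occur on any right-hand side.

Taking the union: FOLLOW(X) = { $ }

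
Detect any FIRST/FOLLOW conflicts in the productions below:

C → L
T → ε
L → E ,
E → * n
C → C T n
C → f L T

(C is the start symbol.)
A FIRST/FOLLOW conflict occurs when a non-terminal N has a nullable alternative N → β (β ⇒* ε) and another alternative N → α with FIRST(α) ∩ FOLLOW(N) ≠ ∅: on such a lookahead the parser cannot decide between expanding α and letting N vanish via β.

Nullable non-terminals: T.
T has a nullable alternative but only one production, so nothing to check.

C, E, L have no nullable alternative, so no FIRST/FOLLOW check is needed there.

No FIRST/FOLLOW conflicts found.

Answer: No FIRST/FOLLOW conflicts.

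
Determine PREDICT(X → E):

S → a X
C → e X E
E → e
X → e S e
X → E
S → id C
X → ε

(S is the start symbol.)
PREDICT(X → E) = (FIRST(RHS) \ {ε}) ∪ (FOLLOW(X) if ε ∈ FIRST(RHS), i.e. RHS ⇒* ε)
FIRST(E) = { 'e' }
FIRST(E) = { 'e' }
ε ∉ FIRST(E), so FOLLOW(X) is not added.
PREDICT(X → E) = { 'e' }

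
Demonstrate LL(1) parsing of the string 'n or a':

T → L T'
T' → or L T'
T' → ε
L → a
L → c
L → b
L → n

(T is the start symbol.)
LL(1) parsing maintains a stack (initially the start symbol over $) and the input. At each step: if the stack top is a terminal, match it against the current input token; if it is a non-terminal N, replace it with the RHS of M[N, lookahead] (the unique production whose predict set contains the lookahead).

Stack is shown with the top on the left.

Stack      Input     Action
---------------------------
T $        n or a $  output T → L T'
L T' $     n or a $  output L → n
n T' $     n or a $  match 'n'
T' $       or a $    output T' → or L T'
or L T' $  or a $    match 'or'
L T' $     a $       output L → a
a T' $     a $       match 'a'
T' $       $         output T' → ε
$          $         accept

The string is accepted.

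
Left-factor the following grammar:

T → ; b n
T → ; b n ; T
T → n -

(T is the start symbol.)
T → ; b n T'
T' → ε
T' → ; T
T → n -

Left-factoring transforms A → αβ₁ | αβ₂ into A → αA' and A' → β₁ | β₂
(α is the longest common prefix among the alternatives). Repeat until
no nonterminal has two alternatives with a common prefix.

Round 1: T has alternatives sharing prefix '; b n'. Introduce T': T → ; b n T'
  Add: T' → ε
  Add: T' → ; T

No remaining common prefixes — done.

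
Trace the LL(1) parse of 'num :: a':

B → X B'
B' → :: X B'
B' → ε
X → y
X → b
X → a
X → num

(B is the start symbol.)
Stack is shown with the top on the left.

Stack      Input       Action
-----------------------------
B $        num :: a $  output B → X B'
X B' $     num :: a $  output X → num
num B' $   num :: a $  match 'num'
B' $       :: a $      output B' → :: X B'
:: X B' $  :: a $      match '::'
X B' $     a $         output X → a
a B' $     a $         match 'a'
B' $       $           output B' → ε
$          $           accept

The string is accepted.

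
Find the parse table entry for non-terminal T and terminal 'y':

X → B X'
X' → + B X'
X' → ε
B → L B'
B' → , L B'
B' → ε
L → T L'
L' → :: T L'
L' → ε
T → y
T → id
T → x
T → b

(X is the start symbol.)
T → y

To find M[T, 'y'], we find productions for T where 'y' is in the predict set (PREDICT(N → α) = (FIRST(α) \ {ε}) ∪ (FOLLOW(N) if α ⇒* ε)).

T → y: PREDICT = { 'y' }
  'y' is in predict set, so this production goes in M[T, 'y']
T → id: PREDICT = { 'id' }
T → x: PREDICT = { 'x' }
T → b: PREDICT = { 'b' }

M[T, 'y'] = T → y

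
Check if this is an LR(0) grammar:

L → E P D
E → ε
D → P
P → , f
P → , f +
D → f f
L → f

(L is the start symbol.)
Augment with L' → L and build the canonical LR(0) collection (I0 = CLOSURE({[L' → . L]}), then GOTO on every symbol after a dot until no new states appear). It has 12 states:
  I0: { [E → .], [L → . E P D], [L → . f], [L' → . L] }  — shift, reduce
  I1: { [L → E . P D], [P → . , f +], [P → . , f] }  — shift
  I2: { [L' → L .] }  — accept
  I3: { [L → f .] }  — reduce
  I4: { [P → , . f +], [P → , . f] }  — shift
  I5: { [D → . P], [D → . f f], [L → E P . D], [P → . , f +], [P → . , f] }  — shift
  I6: { [L → E P D .] }  — reduce
  I7: { [D → P .] }  — reduce
  I8: { [D → f . f] }  — shift
  I9: { [D → f f .] }  — reduce
  I10: { [P → , f . +], [P → , f .] }  — shift, reduce
  I11: { [P → , f + .] }  — reduce

Conflict in state I0:
  Shift-reduce conflict between [E → .] and [L → . f]
So the grammar is NOT LR(0).

Answer: No. Shift-reduce conflict between [E → .] and [L → . f]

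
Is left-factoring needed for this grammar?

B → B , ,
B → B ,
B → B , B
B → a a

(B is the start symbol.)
Left-factoring is needed when two productions for the same non-terminal
share a common prefix on the right-hand side.

Productions for B:
  B → B , ,
  B → B ,
  B → B , B
  B → a a

Found common prefix 'B ,' in productions for B

Answer: Yes, B has productions with common prefix 'B ,'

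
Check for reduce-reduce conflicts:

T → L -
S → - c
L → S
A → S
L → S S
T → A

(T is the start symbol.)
Yes — I4: [A → S .] vs [L → S .]

Augment with T' → T and build the canonical LR(0) collection (I0 = CLOSURE({[T' → . T]}), then GOTO on every symbol after a dot until no new states appear). It has 9 states:
  I0: { [A → . S], [L → . S S], [L → . S], [S → . - c], [T → . A], [T → . L -], [T' → . T] }  — shift
  I1: { [S → - . c] }  — shift
  I2: { [T → A .] }  — reduce
  I3: { [T → L . -] }  — shift
  I4: { [A → S .], [L → S . S], [L → S .], [S → . - c] }  — shift, 2 reduces
  I5: { [T' → T .] }  — accept
  I6: { [L → S S .] }  — reduce
  I7: { [T → L - .] }  — reduce
  I8: { [S → - c .] }  — reduce

I4 contains complete items [A → S .], [L → S .] — reduce-reduce conflict.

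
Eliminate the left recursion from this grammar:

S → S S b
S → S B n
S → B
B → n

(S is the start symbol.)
S → B S'
S' → S b S'
S' → B n S'
S' → ε
B → n

S is directly left-recursive. The standard transformation for
  A → A α₁ | ... | A α_m | β₁ | ... | β_n
is
  A  → β₁ A' | ... | β_n A'
  A' → α₁ A' | ... | α_m A' | ε

S → B becomes S → B S'
S → S S b becomes S' → S b S'
S → S B n becomes S' → B n S'
Add S' → ε

Productions for other non-terminals are unchanged:
  B → n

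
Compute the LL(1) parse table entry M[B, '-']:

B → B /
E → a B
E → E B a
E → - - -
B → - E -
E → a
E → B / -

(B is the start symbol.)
B → B /, B → - E -

To find M[B, '-'], we find productions for B where '-' is in the predict set (PREDICT(N → α) = (FIRST(α) \ {ε}) ∪ (FOLLOW(N) if α ⇒* ε)).

Relevant sets:
  FIRST(B) = { '-' }

B → B /: PREDICT = { '-' }
  '-' is in predict set, so this production goes in M[B, '-']
B → - E -: PREDICT = { '-' }
  '-' is in predict set, so this production goes in M[B, '-']

M[B, '-'] = B → B /, B → - E -  (a multiply-defined cell — the grammar is not LL(1))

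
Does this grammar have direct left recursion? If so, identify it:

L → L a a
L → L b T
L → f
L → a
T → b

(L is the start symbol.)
Yes, L is left-recursive

Direct left recursion occurs when N → N α for some non-terminal N (the right-hand side begins with the left-hand side itself).

L → L a a: LEFT RECURSIVE (starts with L)
L → L b T: LEFT RECURSIVE (starts with L)
L → f: starts with f
L → a: starts with a
T → b: starts with b

The grammar has direct left recursion on: L.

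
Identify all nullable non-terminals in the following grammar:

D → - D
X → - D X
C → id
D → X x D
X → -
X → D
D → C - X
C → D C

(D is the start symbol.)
None

A non-terminal is nullable if it can derive ε (the empty string): either it has an ε-production, or it has a production whose right-hand side consists entirely of nullable non-terminals.

There are no ε-productions, so no non-terminal can derive ε.
No non-terminals are nullable.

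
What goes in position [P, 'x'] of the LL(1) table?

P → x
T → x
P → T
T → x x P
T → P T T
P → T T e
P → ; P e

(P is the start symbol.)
To find M[P, 'x'], we find productions for P where 'x' is in the predict set (PREDICT(N → α) = (FIRST(α) \ {ε}) ∪ (FOLLOW(N) if α ⇒* ε)).

Relevant sets:
  FIRST(T) = { ';', 'x' }

P → x: PREDICT = { 'x' }
  'x' is in predict set, so this production goes in M[P, 'x']
P → T: PREDICT = { ';', 'x' }
  'x' is in predict set, so this production goes in M[P, 'x']
P → T T e: PREDICT = { ';', 'x' }
  'x' is in predict set, so this production goes in M[P, 'x']
P → ; P e: PREDICT = { ';' }

M[P, 'x'] = P → x, P → T, P → T T e  (a multiply-defined cell — the grammar is not LL(1))

Answer: P → x, P → T, P → T T e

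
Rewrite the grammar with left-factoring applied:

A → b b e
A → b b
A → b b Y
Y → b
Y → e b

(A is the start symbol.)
Left-factoring transforms A → αβ₁ | αβ₂ into A → αA' and A' → β₁ | β₂
(α is the longest common prefix among the alternatives). Repeat until
no nonterminal has two alternatives with a common prefix.

Round 1: A has alternatives sharing prefix 'b b'. Introduce A': A → b b A'
  Add: A' → e
  Add: A' → ε
  Add: A' → Y

No remaining common prefixes — done.

Resulting grammar:
A → b b A'
A' → e
A' → ε
A' → Y
Y → b
Y → e b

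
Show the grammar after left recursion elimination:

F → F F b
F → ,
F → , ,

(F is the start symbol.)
F is directly left-recursive. The standard transformation for
  A → A α₁ | ... | A α_m | β₁ | ... | β_n
is
  A  → β₁ A' | ... | β_n A'
  A' → α₁ A' | ... | α_m A' | ε

F → , becomes F → , F'
F → , , becomes F → , , F'
F → F F b becomes F' → F b F'
Add F' → ε

Resulting grammar:
F → , F'
F → , , F'
F' → F b F'
F' → ε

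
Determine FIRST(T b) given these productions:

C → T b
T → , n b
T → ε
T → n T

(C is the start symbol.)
{ ',', 'b', 'n' }

FIRST sets of the non-terminals involved (from the grammar, by fixed-point iteration):
  FIRST(T) = { ',', 'n', ε }

To compute FIRST(T b), process the symbols left to right:
Symbol T is a non-terminal. Add FIRST(T) \ {ε} = { ',', 'n' }
T is nullable (ε ∈ FIRST(T)), continue to the next symbol.
Symbol b is a terminal. Add 'b' and stop.
FIRST(T b) = { ',', 'b', 'n' }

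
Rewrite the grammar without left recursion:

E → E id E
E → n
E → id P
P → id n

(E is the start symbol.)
E is directly left-recursive. The standard transformation for
  A → A α₁ | ... | A α_m | β₁ | ... | β_n
is
  A  → β₁ A' | ... | β_n A'
  A' → α₁ A' | ... | α_m A' | ε

E → n becomes E → n E'
E → id P becomes E → id P E'
E → E id E becomes E' → id E E'
Add E' → ε

Productions for other non-terminals are unchanged:
  P → id n

Resulting grammar:
E → n E'
E → id P E'
E' → id E E'
E' → ε
P → id n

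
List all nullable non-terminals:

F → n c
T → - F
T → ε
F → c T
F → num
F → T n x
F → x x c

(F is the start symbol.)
{ 'T' }

ε-productions: T → ε
So T is immediately nullable.
No further non-terminal can be added: every production for the remaining non-terminals contains a terminal or a non-nullable non-terminal.
Nullable = { 'T' }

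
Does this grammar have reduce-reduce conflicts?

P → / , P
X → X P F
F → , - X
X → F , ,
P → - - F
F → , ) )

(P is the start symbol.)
Augment with P' → P and build the canonical LR(0) collection (I0 = CLOSURE({[P' → . P]}), then GOTO on every symbol after a dot until no new states appear). It has 18 states:
  I0: { [P → . - - F], [P → . / , P], [P' → . P] }  — shift
  I1: { [P → - . - F] }  — shift
  I2: { [P → / . , P] }  — shift
  I3: { [P' → P .] }  — accept
  I4: { [P → . - - F], [P → . / , P], [P → / , . P] }  — shift
  I5: { [P → / , P .] }  — reduce
  I6: { [F → . , ) )], [F → . , - X], [P → - - . F] }  — shift
  I7: { [F → , . ) )], [F → , . - X] }  — shift
  I8: { [P → - - F .] }  — reduce
  I9: { [F → , ) . )] }  — shift
  I10: { [F → , - . X], [F → . , ) )], [F → . , - X], [X → . F , ,], [X → . X P F] }  — shift
  I11: { [X → F . , ,] }  — shift
  I12: { [F → , - X .], [P → . - - F], [P → . / , P], [X → X . P F] }  — shift, reduce
  I13: { [F → . , ) )], [F → . , - X], [X → X P . F] }  — shift
  I14: { [X → X P F .] }  — reduce
  I15: { [X → F , . ,] }  — shift
  I16: { [X → F , , .] }  — reduce
  I17: { [F → , ) ) .] }  — reduce

No state contains more than one complete item.

Answer: No reduce-reduce conflicts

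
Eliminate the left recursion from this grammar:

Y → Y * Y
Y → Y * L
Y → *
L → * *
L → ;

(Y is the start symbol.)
Y is directly left-recursive. The standard transformation for
  A → A α₁ | ... | A α_m | β₁ | ... | β_n
is
  A  → β₁ A' | ... | β_n A'
  A' → α₁ A' | ... | α_m A' | ε

Y → * becomes Y → * Y'
Y → Y * Y becomes Y' → * Y Y'
Y → Y * L becomes Y' → * L Y'
Add Y' → ε

Productions for other non-terminals are unchanged:
  L → * *
  L → ;

Resulting grammar:
Y → * Y'
Y' → * Y Y'
Y' → * L Y'
Y' → ε
L → * *
L → ;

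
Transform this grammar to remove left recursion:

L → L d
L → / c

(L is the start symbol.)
L is directly left-recursive. The standard transformation for
  A → A α₁ | ... | A α_m | β₁ | ... | β_n
is
  A  → β₁ A' | ... | β_n A'
  A' → α₁ A' | ... | α_m A' | ε

L → / c becomes L → / c L'
L → L d becomes L' → d L'
Add L' → ε

Resulting grammar:
L → / c L'
L' → d L'
L' → ε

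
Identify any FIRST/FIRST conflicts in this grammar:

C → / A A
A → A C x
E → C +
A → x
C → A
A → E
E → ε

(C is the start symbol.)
A FIRST/FIRST conflict occurs when two productions N → α and N → β for the same non-terminal have FIRST(α) ∩ FIRST(β) ≠ ∅ (with ε ∈ FIRST of a nullable right-hand side, so two nullable alternatives also conflict).

FIRST sets of the non-terminals at (or reachable through a nullable prefix from) the front of some alternative:
  FIRST(A) = { '+', '/', 'x', ε }
  FIRST(C) = { '+', '/', 'x', ε }
  FIRST(E) = { '+', '/', 'x', ε }

Productions for C:
  C → / A A: FIRST = { '/' }
  C → A: FIRST = { '+', '/', 'x', ε }
Productions for A:
  A → A C x: FIRST = { '+', '/', 'x' }
  A → x: FIRST = { 'x' }
  A → E: FIRST = { '+', '/', 'x', ε }
Productions for E:
  E → C +: FIRST = { '+', '/', 'x' }
  E → ε: FIRST = { ε }

Conflict for C: C → / A A and C → A
  Overlap: { '/' }
Conflict for A: A → A C x and A → x
  Overlap: { 'x' }
Conflict for A: A → A C x and A → E
  Overlap: { '+', '/', 'x' }
Conflict for A: A → x and A → E
  Overlap: { 'x' }

Answer: Yes. C → '/' A A / C → A on { '/' }; A → A C x / A → x on { 'x' }; A → A C x / A → E on { '+', '/', 'x' }; A → x / A → E on { 'x' }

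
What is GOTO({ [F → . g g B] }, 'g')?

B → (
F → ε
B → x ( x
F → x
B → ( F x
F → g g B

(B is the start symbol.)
GOTO(I, 'g') = CLOSURE({ [A → αX.β] : [A → α.Xβ] ∈ I, X = 'g' })

Items with dot before 'g', with the dot advanced:
  [F → . g g B] → [F → g . g B]
Closure adds nothing (no advanced item has the dot before a non-terminal).

GOTO = { [F → g . g B] }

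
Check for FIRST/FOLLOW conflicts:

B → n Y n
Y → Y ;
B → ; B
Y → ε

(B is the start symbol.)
Yes. Y → Y ';' with FOLLOW(Y) on { ';' }

A FIRST/FOLLOW conflict occurs when a non-terminal N has a nullable alternative N → β (β ⇒* ε) and another alternative N → α with FIRST(α) ∩ FOLLOW(N) ≠ ∅: on such a lookahead the parser cannot decide between expanding α and letting N vanish via β.

Nullable non-terminals: Y.
FIRST sets used below: FIRST(Y) = { ';', ε }

Y: nullable alternative(s) Y → ε; FOLLOW(Y) = { ';', 'n' }
  Y → Y ;: FIRST \ {ε} = { ';' } — overlaps FOLLOW(Y) on { ';' }: CONFLICT
  Y → ε: FIRST \ {ε} = { } — this is the only nullable alternative, skip

B has no nullable alternative, so no FIRST/FOLLOW check is needed there.

So the grammar has 1 FIRST/FOLLOW conflict (marked CONFLICT above).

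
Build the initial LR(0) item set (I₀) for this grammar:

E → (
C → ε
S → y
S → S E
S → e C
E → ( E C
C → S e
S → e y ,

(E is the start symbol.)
{ [E → . ( E C], [E → . (], [E' → . E] }

First, augment the grammar with E' → E
I₀ = CLOSURE({ [E' → . E] }):
  [E' → . E] has the dot before E: add [E → . (], [E → . ( E C]
No further items can be added.

I₀ = { [E → . ( E C], [E → . (], [E' → . E] }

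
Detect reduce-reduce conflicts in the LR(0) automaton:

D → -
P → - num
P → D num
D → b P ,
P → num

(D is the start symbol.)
A reduce-reduce conflict occurs when an LR(0) state has two complete items [A → α .] and [B → β .] — both call for a reduction, and with no lookahead the parser cannot choose between them.

Augment with D' → D and build the canonical LR(0) collection (I0 = CLOSURE({[D' → . D]}), then GOTO on every symbol after a dot until no new states appear). It has 11 states:
  I0: { [D → . -], [D → . b P ,], [D' → . D] }  — shift
  I1: { [D → - .] }  — reduce
  I2: { [D' → D .] }  — accept
  I3: { [D → . -], [D → . b P ,], [D → b . P ,], [P → . - num], [P → . D num], [P → . num] }  — shift
  I4: { [D → - .], [P → - . num] }  — shift, reduce
  I5: { [P → D . num] }  — shift
  I6: { [D → b P . ,] }  — shift
  I7: { [P → num .] }  — reduce
  I8: { [D → b P , .] }  — reduce
  I9: { [P → D num .] }  — reduce
  I10: { [P → - num .] }  — reduce

No state contains more than one complete item.

Answer: No reduce-reduce conflicts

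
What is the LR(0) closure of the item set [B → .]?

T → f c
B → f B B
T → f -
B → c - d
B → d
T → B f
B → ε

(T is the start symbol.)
{ [B → .] }

Start with: [B → .]
The dot is at the end, so nothing is added.

CLOSURE = { [B → .] }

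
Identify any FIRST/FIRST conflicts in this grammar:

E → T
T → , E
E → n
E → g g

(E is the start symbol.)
No FIRST/FIRST conflicts.

A FIRST/FIRST conflict occurs when two productions N → α and N → β for the same non-terminal have FIRST(α) ∩ FIRST(β) ≠ ∅ (with ε ∈ FIRST of a nullable right-hand side, so two nullable alternatives also conflict).

FIRST sets of the non-terminals at (or reachable through a nullable prefix from) the front of some alternative:
  FIRST(T) = { ',' }

Productions for E:
  E → T: FIRST = { ',' }
  E → n: FIRST = { 'n' }
  E → g g: FIRST = { 'g' }
T has only one production, so no FIRST/FIRST conflict is possible there.

All alternatives of each non-terminal have pairwise disjoint FIRST sets.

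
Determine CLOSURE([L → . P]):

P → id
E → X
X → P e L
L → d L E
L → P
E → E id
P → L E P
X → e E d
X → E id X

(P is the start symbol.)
{ [L → . P], [L → . d L E], [P → . L E P], [P → . id] }

To compute CLOSURE, for each item [A → α.Bβ] where B is a non-terminal, add [B → .γ] for all productions B → γ; repeat for the newly added items until nothing changes.

Start with: [L → . P]
  [L → . P] has the dot before P: add [P → . id], [P → . L E P]
  [P → . L E P] has the dot before L: add [L → . d L E]
No further items can be added.

CLOSURE = { [L → . P], [L → . d L E], [P → . L E P], [P → . id] }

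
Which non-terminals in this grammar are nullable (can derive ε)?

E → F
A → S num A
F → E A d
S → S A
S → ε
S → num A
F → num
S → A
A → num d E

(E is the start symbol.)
{ 'S' }

A non-terminal is nullable if it can derive ε (the empty string): either it has an ε-production, or it has a production whose right-hand side consists entirely of nullable non-terminals.

ε-productions: S → ε
So S is immediately nullable.
No further non-terminal can be added: every production for the remaining non-terminals contains a terminal or a non-nullable non-terminal.
Nullable = { 'S' }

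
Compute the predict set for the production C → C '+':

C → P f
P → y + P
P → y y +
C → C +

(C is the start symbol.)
{ 'y' }

PREDICT(C → C '+') = (FIRST(RHS) \ {ε}) ∪ (FOLLOW(C) if ε ∈ FIRST(RHS), i.e. RHS ⇒* ε)
FIRST(C) = { 'y' }
FIRST(C '+') = { 'y' }
ε ∉ FIRST(C '+'), so FOLLOW(C) is not added.
PREDICT(C → C '+') = { 'y' }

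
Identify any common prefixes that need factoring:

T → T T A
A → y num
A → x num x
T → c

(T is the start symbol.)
Left-factoring is needed when two productions for the same non-terminal
share a common prefix on the right-hand side.

Productions for T:
  T → T T A
  T → c
Productions for A:
  A → y num
  A → x num x

No common prefixes found.

Answer: No, left-factoring is not needed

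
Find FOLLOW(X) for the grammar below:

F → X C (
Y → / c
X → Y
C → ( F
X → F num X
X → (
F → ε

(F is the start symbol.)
In F → X C (: X is followed by C '(', add FIRST(C '(') \ {ε} = { '(' }
In X → F num X: X is at the end; this adds FOLLOW(X) to itself — nothing new

Taking the union: FOLLOW(X) = { '(' }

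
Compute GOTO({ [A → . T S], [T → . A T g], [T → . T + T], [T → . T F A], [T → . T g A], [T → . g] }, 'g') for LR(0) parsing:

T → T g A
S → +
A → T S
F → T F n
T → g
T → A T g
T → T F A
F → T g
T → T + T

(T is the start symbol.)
GOTO(I, 'g') = CLOSURE({ [A → αX.β] : [A → α.Xβ] ∈ I, X = 'g' })

Items with dot before 'g', with the dot advanced:
  [T → . g] → [T → g .]
Closure adds nothing (no advanced item has the dot before a non-terminal).

GOTO = { [T → g .] }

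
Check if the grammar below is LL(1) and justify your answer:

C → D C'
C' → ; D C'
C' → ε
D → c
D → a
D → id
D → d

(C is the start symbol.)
Relevant sets:
  FOLLOW(C') = { $ }

For C':
  PREDICT(C' → ';' D C') = { ';' }
  PREDICT(C' → ε) = { $ }
For D:
  PREDICT(D → c) = { 'c' }
  PREDICT(D → a) = { 'a' }
  PREDICT(D → id) = { 'id' }
  PREDICT(D → d) = { 'd' }
C has a single production, so nothing to check there.

All predict sets are disjoint. The grammar IS LL(1).

Answer: Yes, the grammar is LL(1).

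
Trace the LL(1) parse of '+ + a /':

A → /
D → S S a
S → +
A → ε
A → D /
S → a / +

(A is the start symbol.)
LL(1) parsing maintains a stack (initially the start symbol over $) and the input. At each step: if the stack top is a terminal, match it against the current input token; if it is a non-terminal N, replace it with the RHS of M[N, lookahead] (the unique production whose predict set contains the lookahead).

Stack is shown with the top on the left.

Stack      Input      Action
----------------------------
A $        + + a / $  output A → D /
D / $      + + a / $  output D → S S a
S S a / $  + + a / $  output S → +
+ S a / $  + + a / $  match '+'
S a / $    + a / $    output S → +
+ a / $    + a / $    match '+'
a / $      a / $      match 'a'
/ $        / $        match '/'
$          $          accept

The string is accepted.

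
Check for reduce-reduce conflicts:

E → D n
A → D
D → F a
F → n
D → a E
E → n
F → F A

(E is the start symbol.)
Yes — I5: [E → n .] vs [F → n .]

A reduce-reduce conflict occurs when an LR(0) state has two complete items [A → α .] and [B → β .] — both call for a reduction, and with no lookahead the parser cannot choose between them.

Augment with E' → E and build the canonical LR(0) collection (I0 = CLOSURE({[E' → . E]}), then GOTO on every symbol after a dot until no new states appear). It has 12 states:
  I0: { [D → . F a], [D → . a E], [E → . D n], [E → . n], [E' → . E], [F → . F A], [F → . n] }  — shift
  I1: { [E → D . n] }  — shift
  I2: { [E' → E .] }  — accept
  I3: { [A → . D], [D → . F a], [D → . a E], [D → F . a], [F → . F A], [F → . n], [F → F . A] }  — shift
  I4: { [D → . F a], [D → . a E], [D → a . E], [E → . D n], [E → . n], [F → . F A], [F → . n] }  — shift
  I5: { [E → n .], [F → n .] }  — 2 reduces
  I6: { [D → a E .] }  — reduce
  I7: { [F → F A .] }  — reduce
  I8: { [A → D .] }  — reduce
  I9: { [D → . F a], [D → . a E], [D → F a .], [D → a . E], [E → . D n], [E → . n], [F → . F A], [F → . n] }  — shift, reduce
  I10: { [F → n .] }  — reduce
  I11: { [E → D n .] }  — reduce

I5 contains complete items [E → n .], [F → n .] — reduce-reduce conflict.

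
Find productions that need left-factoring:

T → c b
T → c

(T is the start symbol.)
Yes, T has productions with common prefix 'c'

Left-factoring is needed when two productions for the same non-terminal
share a common prefix on the right-hand side.

Productions for T:
  T → c b
  T → c

Found common prefix 'c' in productions for T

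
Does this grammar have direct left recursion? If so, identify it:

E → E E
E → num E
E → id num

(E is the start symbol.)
Direct left recursion occurs when N → N α for some non-terminal N (the right-hand side begins with the left-hand side itself).

E → E E: LEFT RECURSIVE (starts with E)
E → num E: starts with num
E → id num: starts with id

The grammar has direct left recursion on: E.

Answer: Yes, E is left-recursive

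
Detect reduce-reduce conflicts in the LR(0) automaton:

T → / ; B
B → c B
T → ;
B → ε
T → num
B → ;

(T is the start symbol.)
A reduce-reduce conflict occurs when an LR(0) state has two complete items [A → α .] and [B → β .] — both call for a reduction, and with no lookahead the parser cannot choose between them.

Augment with T' → T and build the canonical LR(0) collection (I0 = CLOSURE({[T' → . T]}), then GOTO on every symbol after a dot until no new states appear). It has 10 states:
  I0: { [T → . / ; B], [T → . ;], [T → . num], [T' → . T] }  — shift
  I1: { [T → / . ; B] }  — shift
  I2: { [T → ; .] }  — reduce
  I3: { [T' → T .] }  — accept
  I4: { [T → num .] }  — reduce
  I5: { [B → . ;], [B → . c B], [B → .], [T → / ; . B] }  — shift, reduce
  I6: { [B → ; .] }  — reduce
  I7: { [T → / ; B .] }  — reduce
  I8: { [B → . ;], [B → . c B], [B → .], [B → c . B] }  — shift, reduce
  I9: { [B → c B .] }  — reduce

No state contains more than one complete item.

Answer: No reduce-reduce conflicts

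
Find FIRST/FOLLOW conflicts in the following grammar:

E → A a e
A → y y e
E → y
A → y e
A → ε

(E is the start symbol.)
Nullable non-terminals: A.

A: nullable alternative(s) A → ε; FOLLOW(A) = { 'a' }
  A → y y e: FIRST \ {ε} = { 'y' } — disjoint from FOLLOW(A)
  A → y e: FIRST \ {ε} = { 'y' } — disjoint from FOLLOW(A)
  A → ε: FIRST \ {ε} = { } — this is the only nullable alternative, skip

E has no nullable alternative, so no FIRST/FOLLOW check is needed there.

No FIRST/FOLLOW conflicts found.

Answer: No FIRST/FOLLOW conflicts.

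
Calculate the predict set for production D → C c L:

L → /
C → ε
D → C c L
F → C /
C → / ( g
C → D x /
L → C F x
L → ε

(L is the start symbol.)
{ '/', 'c' }

PREDICT(D → C c L) = (FIRST(RHS) \ {ε}) ∪ (FOLLOW(D) if ε ∈ FIRST(RHS), i.e. RHS ⇒* ε)
FIRST(C) = { '/', 'c', ε }
FIRST(C c L) = { '/', 'c' }
ε ∉ FIRST(C c L), so FOLLOW(D) is not added.
PREDICT(D → C c L) = { '/', 'c' }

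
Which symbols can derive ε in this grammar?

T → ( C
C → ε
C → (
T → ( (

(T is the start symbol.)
ε-productions: C → ε
So C is immediately nullable.
No further non-terminal can be added: every production for the remaining non-terminals contains a terminal or a non-nullable non-terminal.
Nullable = { 'C' }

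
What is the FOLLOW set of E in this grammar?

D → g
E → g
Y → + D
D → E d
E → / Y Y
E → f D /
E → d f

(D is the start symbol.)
{ 'd' }

To compute FOLLOW(E), find every occurrence of E on a right-hand side N → α E β: add FIRST(β) \ {ε}, and if β is empty or nullable also add FOLLOW(N). Iterate to a fixed point.

In D → E d: E is followed by d, add FIRST(d) \ {ε} = { 'd' }

Taking the union: FOLLOW(E) = { 'd' }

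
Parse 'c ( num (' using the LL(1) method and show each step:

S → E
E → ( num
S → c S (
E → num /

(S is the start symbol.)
LL(1) parsing maintains a stack (initially the start symbol over $) and the input. At each step: if the stack top is a terminal, match it against the current input token; if it is a non-terminal N, replace it with the RHS of M[N, lookahead] (the unique production whose predict set contains the lookahead).

Stack is shown with the top on the left.

Stack      Input        Action
------------------------------
S $        c ( num ( $  output S → c S (
c S ( $    c ( num ( $  match 'c'
S ( $      ( num ( $    output S → E
E ( $      ( num ( $    output E → ( num
( num ( $  ( num ( $    match '('
num ( $    num ( $      match 'num'
( $        ( $          match '('
$          $            accept

The string is accepted.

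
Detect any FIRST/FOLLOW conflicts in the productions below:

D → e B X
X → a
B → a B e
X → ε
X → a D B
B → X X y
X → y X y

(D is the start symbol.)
A FIRST/FOLLOW conflict occurs when a non-terminal N has a nullable alternative N → β (β ⇒* ε) and another alternative N → α with FIRST(α) ∩ FOLLOW(N) ≠ ∅: on such a lookahead the parser cannot decide between expanding α and letting N vanish via β.

Nullable non-terminals: X.

X: nullable alternative(s) X → ε; FOLLOW(X) = { $, 'a', 'y' }
  X → a: FIRST \ {ε} = { 'a' } — overlaps FOLLOW(X) on { 'a' }: CONFLICT
  X → ε: FIRST \ {ε} = { } — this is the only nullable alternative, skip
  X → a D B: FIRST \ {ε} = { 'a' } — overlaps FOLLOW(X) on { 'a' }: CONFLICT
  X → y X y: FIRST \ {ε} = { 'y' } — overlaps FOLLOW(X) on { 'y' }: CONFLICT

B, D have no nullable alternative, so no FIRST/FOLLOW check is needed there.

So the grammar has 3 FIRST/FOLLOW conflicts (marked CONFLICT above).

Answer: Yes. X → a with FOLLOW(X) on { 'a' }; X → a D B with FOLLOW(X) on { 'a' }; X → y X y with FOLLOW(X) on { 'y' }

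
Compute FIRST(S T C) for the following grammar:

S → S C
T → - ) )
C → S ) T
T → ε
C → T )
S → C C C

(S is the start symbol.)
{ ')', '-' }

FIRST sets of the non-terminals involved (from the grammar, by fixed-point iteration):
  FIRST(S) = { ')', '-' }

To compute FIRST(S T C), process the symbols left to right:
Symbol S is a non-terminal. Add FIRST(S) \ {ε} = { ')', '-' }
S is not nullable (ε ∉ FIRST(S)), so stop here.
FIRST(S T C) = { ')', '-' }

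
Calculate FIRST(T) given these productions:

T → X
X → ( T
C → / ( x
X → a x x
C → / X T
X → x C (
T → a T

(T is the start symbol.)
{ '(', 'a', 'x' }

FIRST sets of the other non-terminals involved (by the same procedure, iterated to a fixed point):
  FIRST(X) = { '(', 'a', 'x' }

From T → X:
  - X is a non-terminal: add FIRST(X) \ {ε} = { '(', 'a', 'x' }
    X is not nullable, so stop
From T → a T:
  - a is a terminal: add 'a' and stop

Collecting: FIRST(T) = { '(', 'a', 'x' }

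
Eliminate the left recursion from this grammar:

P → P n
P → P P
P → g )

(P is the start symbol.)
P → g ) P'
P' → n P'
P' → P P'
P' → ε

P is directly left-recursive. The standard transformation for
  A → A α₁ | ... | A α_m | β₁ | ... | β_n
is
  A  → β₁ A' | ... | β_n A'
  A' → α₁ A' | ... | α_m A' | ε

P → g ) becomes P → g ) P'
P → P n becomes P' → n P'
P → P P becomes P' → P P'
Add P' → ε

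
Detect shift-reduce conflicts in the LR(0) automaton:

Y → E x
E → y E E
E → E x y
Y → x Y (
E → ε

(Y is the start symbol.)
A shift-reduce conflict occurs when an LR(0) state has both:
  - a complete (reduce) item [A → α .] (dot at the end), and
  - a shift item [B → β . c γ] (dot before a terminal).

Augment with Y' → Y and build the canonical LR(0) collection (I0 = CLOSURE({[Y' → . Y]}), then GOTO on every symbol after a dot until no new states appear). It has 12 states:
  I0: { [E → . E x y], [E → . y E E], [E → .], [Y → . E x], [Y → . x Y (], [Y' → . Y] }  — shift, reduce
  I1: { [E → E . x y], [Y → E . x] }  — shift
  I2: { [Y' → Y .] }  — accept
  I3: { [E → . E x y], [E → . y E E], [E → .], [Y → . E x], [Y → . x Y (], [Y → x . Y (] }  — shift, reduce
  I4: { [E → . E x y], [E → . y E E], [E → .], [E → y . E E] }  — shift, reduce
  I5: { [E → . E x y], [E → . y E E], [E → .], [E → E . x y], [E → y E . E] }  — shift, reduce
  I6: { [E → E . x y], [E → y E E .] }  — shift, reduce
  I7: { [E → E x . y] }  — shift
  I8: { [E → E x y .] }  — reduce
  I9: { [Y → x Y . (] }  — shift
  I10: { [Y → x Y ( .] }  — reduce
  I11: { [E → E x . y], [Y → E x .] }  — shift, reduce

I0 contains reduce item [E → .] and shift items [E → . y E E], [Y → . x Y (] — shift-reduce conflict.
I3 contains reduce item [E → .] and shift items [E → . y E E], [Y → . x Y (] — shift-reduce conflict.
I4 contains reduce item [E → .] and shift item [E → . y E E] — shift-reduce conflict.
I5 contains reduce item [E → .] and shift items [E → E . x y], [E → . y E E] — shift-reduce conflict.
I6 contains reduce item [E → y E E .] and shift item [E → E . x y] — shift-reduce conflict.
I11 contains reduce item [Y → E x .] and shift item [E → E x . y] — shift-reduce conflict.

Answer: Yes — I0: [E → .] vs [E → . y E E]; I3: [E → .] vs [E → . y E E]; I4: [E → .] vs [E → . y E E]; I5: [E → .] vs [E → E . x y]; I6: [E → y E E .] vs [E → E . x y]; I11: [Y → E x .] vs [E → E x . y]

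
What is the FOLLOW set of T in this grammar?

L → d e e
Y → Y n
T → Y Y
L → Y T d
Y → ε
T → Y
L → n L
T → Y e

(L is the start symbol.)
{ 'd' }

To compute FOLLOW(T), find every occurrence of T on a right-hand side N → α T β: add FIRST(β) \ {ε}, and if β is empty or nullable also add FOLLOW(N). Iterate to a fixed point.

In L → Y T d: T is followed by d, add FIRST(d) \ {ε} = { 'd' }

Taking the union: FOLLOW(T) = { 'd' }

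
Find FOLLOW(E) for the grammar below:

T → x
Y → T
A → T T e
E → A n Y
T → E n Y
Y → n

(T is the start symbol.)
In T → E n Y: E is followed by n Y, add FIRST(n Y) \ {ε} = { 'n' }

Taking the union: FOLLOW(E) = { 'n' }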